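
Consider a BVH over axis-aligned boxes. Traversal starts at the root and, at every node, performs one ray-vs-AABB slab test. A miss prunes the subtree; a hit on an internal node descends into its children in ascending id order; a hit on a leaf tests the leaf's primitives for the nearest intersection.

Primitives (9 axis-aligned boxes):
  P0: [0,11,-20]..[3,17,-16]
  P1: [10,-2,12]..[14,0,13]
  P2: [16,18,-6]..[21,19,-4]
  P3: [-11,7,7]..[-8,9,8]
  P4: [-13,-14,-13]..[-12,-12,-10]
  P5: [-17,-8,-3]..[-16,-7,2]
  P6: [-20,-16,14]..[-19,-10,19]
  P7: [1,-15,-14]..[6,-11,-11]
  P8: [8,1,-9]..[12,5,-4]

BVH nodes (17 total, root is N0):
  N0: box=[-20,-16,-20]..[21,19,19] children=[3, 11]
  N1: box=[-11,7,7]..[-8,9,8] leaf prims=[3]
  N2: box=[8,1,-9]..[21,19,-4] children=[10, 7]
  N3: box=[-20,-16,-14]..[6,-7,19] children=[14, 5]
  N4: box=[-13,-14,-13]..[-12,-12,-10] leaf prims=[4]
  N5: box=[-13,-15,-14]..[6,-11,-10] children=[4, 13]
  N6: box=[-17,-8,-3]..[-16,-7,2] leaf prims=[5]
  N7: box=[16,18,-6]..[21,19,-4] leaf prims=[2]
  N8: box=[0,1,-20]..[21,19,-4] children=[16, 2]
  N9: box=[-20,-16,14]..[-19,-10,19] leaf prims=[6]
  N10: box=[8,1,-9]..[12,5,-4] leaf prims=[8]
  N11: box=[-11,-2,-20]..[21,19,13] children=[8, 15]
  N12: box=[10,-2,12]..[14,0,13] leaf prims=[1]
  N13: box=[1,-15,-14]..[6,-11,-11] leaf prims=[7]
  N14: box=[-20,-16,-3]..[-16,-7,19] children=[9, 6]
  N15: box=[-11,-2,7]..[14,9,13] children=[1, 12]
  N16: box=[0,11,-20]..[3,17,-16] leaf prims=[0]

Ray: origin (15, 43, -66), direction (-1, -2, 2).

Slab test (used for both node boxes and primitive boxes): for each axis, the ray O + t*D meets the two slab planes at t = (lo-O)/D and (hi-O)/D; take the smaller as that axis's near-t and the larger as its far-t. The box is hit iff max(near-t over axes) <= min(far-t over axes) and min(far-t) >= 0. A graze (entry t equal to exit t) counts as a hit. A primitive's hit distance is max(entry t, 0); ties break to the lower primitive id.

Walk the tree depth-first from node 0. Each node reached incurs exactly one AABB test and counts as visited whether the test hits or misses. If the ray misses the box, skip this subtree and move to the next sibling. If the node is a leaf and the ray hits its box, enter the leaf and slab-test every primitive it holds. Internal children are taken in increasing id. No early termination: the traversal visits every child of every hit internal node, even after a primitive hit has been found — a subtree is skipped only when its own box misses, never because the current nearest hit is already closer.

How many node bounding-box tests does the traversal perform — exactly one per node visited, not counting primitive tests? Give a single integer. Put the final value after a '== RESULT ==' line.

Traverse from the root:
N0 x:[-6,35] y:[12,59/2] z:[23,85/2] -> hit [23,59/2], descend [3, 11]
  N3 x:[9,35] y:[25,59/2] z:[26,85/2] -> hit [26,59/2], descend [5, 14]
    N5 x:[9,28] y:[27,29] z:[26,28] -> hit [27,28], descend [4, 13]
      N4 x:[27,28] y:[55/2,57/2] z:[53/2,28] -> hit [55/2,28] leaf, test {P4@t=55/2}
      N13 x:[9,14] y:[27,29] z:[26,55/2] -> miss, prune
    N14 x:[31,35] y:[25,59/2] z:[63/2,85/2] -> miss, prune
  N11 x:[-6,26] y:[12,45/2] z:[23,79/2] -> miss, prune

7 AABB tests over nodes [0, 3, 5, 4, 13, 14, 11]; 1 leaf entered; closest P4.

== RESULT ==
7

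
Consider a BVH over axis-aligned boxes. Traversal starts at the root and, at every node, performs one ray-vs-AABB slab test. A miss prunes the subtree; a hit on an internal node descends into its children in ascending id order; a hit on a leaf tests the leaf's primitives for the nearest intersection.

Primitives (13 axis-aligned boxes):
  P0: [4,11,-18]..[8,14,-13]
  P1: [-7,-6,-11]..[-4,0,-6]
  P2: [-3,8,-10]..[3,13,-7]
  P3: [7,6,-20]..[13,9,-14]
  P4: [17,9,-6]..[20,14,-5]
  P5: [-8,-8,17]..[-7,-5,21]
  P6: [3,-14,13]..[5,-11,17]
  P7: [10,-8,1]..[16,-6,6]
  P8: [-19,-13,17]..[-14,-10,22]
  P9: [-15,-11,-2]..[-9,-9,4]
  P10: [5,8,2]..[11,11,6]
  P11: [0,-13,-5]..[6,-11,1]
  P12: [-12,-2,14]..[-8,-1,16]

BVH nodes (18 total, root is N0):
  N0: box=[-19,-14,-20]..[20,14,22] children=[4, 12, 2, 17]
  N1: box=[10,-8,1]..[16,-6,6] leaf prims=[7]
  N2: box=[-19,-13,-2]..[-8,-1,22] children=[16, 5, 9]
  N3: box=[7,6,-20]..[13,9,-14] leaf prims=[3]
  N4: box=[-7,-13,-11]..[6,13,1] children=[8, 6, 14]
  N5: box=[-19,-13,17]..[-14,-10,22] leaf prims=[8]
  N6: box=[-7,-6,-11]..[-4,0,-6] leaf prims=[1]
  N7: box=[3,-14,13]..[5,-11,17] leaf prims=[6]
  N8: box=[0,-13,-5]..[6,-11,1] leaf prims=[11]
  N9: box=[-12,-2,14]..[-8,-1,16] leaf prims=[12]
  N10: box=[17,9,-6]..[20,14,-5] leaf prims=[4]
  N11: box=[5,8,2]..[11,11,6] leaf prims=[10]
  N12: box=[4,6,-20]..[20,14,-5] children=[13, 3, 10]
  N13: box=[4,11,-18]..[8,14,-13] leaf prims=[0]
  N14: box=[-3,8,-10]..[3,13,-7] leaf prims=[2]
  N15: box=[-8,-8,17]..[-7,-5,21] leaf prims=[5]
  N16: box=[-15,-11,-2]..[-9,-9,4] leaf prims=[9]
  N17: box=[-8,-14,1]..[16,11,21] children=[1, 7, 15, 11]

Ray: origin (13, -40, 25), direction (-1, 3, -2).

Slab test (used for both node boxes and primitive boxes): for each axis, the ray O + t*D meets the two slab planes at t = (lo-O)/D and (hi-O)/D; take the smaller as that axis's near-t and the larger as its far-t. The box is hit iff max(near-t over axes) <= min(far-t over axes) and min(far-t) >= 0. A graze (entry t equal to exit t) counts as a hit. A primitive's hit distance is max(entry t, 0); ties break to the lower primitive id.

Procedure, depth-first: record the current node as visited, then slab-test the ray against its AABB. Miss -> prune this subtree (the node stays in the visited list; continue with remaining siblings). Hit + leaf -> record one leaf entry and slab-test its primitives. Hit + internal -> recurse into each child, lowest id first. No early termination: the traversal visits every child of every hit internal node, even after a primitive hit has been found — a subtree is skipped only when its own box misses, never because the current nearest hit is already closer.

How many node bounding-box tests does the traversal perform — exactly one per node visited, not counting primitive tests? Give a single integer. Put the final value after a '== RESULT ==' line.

Trace the traversal:
N0 x:[-7,32] y:[26/3,18] z:[3/2,45/2] -> hit [26/3,18], descend [2, 4, 12, 17]
  N2 x:[21,32] y:[9,13] z:[3/2,27/2] -> miss, prune
  N4 x:[7,20] y:[9,53/3] z:[12,18] -> hit [12,53/3], descend [6, 8, 14]
    N6 x:[17,20] y:[34/3,40/3] z:[31/2,18] -> miss, prune
    N8 x:[7,13] y:[9,29/3] z:[12,15] -> miss, prune
    N14 x:[10,16] y:[16,53/3] z:[16,35/2] -> hit [16,16] leaf, test {P2@t=16}
  N12 x:[-7,9] y:[46/3,18] z:[15,45/2] -> miss, prune
  N17 x:[-3,21] y:[26/3,17] z:[2,12] -> hit [26/3,12], descend [1, 7, 11, 15]
    N1 x:[-3,3] y:[32/3,34/3] z:[19/2,12] -> miss, prune
    N7 x:[8,10] y:[26/3,29/3] z:[4,6] -> miss, prune
    N11 x:[2,8] y:[16,17] z:[19/2,23/2] -> miss, prune
    N15 x:[20,21] y:[32/3,35/3] z:[2,4] -> miss, prune

Summary -> nodes [0, 2, 4, 6, 8, 14, 12, 17, 1, 7, 11, 15]; box-tests=12; leaf-entries=1; first=P2

== RESULT ==
12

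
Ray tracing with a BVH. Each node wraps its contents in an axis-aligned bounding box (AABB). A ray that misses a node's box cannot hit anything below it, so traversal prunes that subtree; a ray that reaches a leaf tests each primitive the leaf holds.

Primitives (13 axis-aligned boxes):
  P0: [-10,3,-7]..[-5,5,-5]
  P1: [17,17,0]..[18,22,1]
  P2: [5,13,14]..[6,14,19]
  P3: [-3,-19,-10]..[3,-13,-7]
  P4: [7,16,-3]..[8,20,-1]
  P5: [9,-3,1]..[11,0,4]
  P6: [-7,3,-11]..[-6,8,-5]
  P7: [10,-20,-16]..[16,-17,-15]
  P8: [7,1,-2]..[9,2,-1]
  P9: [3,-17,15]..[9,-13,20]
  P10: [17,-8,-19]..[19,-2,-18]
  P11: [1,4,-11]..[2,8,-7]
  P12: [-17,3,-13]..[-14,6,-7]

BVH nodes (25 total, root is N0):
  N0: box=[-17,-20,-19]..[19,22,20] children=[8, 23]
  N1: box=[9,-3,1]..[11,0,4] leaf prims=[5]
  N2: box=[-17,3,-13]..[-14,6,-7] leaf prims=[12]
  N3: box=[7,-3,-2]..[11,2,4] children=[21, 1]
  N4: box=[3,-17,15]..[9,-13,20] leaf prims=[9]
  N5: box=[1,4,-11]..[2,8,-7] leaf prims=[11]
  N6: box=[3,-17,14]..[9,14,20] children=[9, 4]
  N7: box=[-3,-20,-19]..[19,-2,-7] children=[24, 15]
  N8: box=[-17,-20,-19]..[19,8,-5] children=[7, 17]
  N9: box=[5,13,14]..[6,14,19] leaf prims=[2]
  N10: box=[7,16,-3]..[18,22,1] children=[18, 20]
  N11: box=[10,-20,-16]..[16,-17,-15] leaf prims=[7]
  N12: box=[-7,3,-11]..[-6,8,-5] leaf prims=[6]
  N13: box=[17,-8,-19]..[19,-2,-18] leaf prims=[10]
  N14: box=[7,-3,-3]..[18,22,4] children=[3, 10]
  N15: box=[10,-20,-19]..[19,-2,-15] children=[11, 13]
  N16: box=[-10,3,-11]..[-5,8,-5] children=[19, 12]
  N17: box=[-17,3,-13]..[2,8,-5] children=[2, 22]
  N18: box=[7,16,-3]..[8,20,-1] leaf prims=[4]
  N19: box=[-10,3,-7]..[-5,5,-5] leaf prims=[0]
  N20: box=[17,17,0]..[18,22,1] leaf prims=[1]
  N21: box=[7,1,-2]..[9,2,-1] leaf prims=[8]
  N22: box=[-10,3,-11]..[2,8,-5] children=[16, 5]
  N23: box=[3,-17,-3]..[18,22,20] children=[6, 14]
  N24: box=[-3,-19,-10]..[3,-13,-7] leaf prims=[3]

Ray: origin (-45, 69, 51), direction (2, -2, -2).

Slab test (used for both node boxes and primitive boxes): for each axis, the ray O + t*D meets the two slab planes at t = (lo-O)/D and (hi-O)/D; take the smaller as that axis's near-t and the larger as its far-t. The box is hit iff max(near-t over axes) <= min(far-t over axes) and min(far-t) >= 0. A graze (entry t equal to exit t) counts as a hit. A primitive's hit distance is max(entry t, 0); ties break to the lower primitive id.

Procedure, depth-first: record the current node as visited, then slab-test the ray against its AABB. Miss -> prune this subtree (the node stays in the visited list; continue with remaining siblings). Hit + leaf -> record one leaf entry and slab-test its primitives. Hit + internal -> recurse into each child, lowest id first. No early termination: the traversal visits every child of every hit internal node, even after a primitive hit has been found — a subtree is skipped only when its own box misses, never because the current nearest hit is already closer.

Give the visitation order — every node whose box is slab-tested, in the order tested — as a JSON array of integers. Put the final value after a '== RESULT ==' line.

Traverse from the root:
N0 x:[14,32] y:[47/2,89/2] z:[31/2,35] -> hit [47/2,32], descend [8, 23]
  N8 x:[14,32] y:[61/2,89/2] z:[28,35] -> hit [61/2,32], descend [7, 17]
    N7 x:[21,32] y:[71/2,89/2] z:[29,35] -> miss, prune
    N17 x:[14,47/2] y:[61/2,33] z:[28,32] -> miss, prune
  N23 x:[24,63/2] y:[47/2,43] z:[31/2,27] -> hit [24,27], descend [6, 14]
    N6 x:[24,27] y:[55/2,43] z:[31/2,37/2] -> miss, prune
    N14 x:[26,63/2] y:[47/2,36] z:[47/2,27] -> hit [26,27], descend [3, 10]
      N3 x:[26,28] y:[67/2,36] z:[47/2,53/2] -> miss, prune
      N10 x:[26,63/2] y:[47/2,53/2] z:[25,27] -> hit [26,53/2], descend [18, 20]
        N18 x:[26,53/2] y:[49/2,53/2] z:[26,27] -> hit [26,53/2] leaf, test {P4@t=26}
        N20 x:[31,63/2] y:[47/2,26] z:[25,51/2] -> miss, prune

Summary -> nodes [0, 8, 7, 17, 23, 6, 14, 3, 10, 18, 20]; box-tests=11; leaf-entries=1; first=P4

== RESULT ==
[0, 8, 7, 17, 23, 6, 14, 3, 10, 18, 20]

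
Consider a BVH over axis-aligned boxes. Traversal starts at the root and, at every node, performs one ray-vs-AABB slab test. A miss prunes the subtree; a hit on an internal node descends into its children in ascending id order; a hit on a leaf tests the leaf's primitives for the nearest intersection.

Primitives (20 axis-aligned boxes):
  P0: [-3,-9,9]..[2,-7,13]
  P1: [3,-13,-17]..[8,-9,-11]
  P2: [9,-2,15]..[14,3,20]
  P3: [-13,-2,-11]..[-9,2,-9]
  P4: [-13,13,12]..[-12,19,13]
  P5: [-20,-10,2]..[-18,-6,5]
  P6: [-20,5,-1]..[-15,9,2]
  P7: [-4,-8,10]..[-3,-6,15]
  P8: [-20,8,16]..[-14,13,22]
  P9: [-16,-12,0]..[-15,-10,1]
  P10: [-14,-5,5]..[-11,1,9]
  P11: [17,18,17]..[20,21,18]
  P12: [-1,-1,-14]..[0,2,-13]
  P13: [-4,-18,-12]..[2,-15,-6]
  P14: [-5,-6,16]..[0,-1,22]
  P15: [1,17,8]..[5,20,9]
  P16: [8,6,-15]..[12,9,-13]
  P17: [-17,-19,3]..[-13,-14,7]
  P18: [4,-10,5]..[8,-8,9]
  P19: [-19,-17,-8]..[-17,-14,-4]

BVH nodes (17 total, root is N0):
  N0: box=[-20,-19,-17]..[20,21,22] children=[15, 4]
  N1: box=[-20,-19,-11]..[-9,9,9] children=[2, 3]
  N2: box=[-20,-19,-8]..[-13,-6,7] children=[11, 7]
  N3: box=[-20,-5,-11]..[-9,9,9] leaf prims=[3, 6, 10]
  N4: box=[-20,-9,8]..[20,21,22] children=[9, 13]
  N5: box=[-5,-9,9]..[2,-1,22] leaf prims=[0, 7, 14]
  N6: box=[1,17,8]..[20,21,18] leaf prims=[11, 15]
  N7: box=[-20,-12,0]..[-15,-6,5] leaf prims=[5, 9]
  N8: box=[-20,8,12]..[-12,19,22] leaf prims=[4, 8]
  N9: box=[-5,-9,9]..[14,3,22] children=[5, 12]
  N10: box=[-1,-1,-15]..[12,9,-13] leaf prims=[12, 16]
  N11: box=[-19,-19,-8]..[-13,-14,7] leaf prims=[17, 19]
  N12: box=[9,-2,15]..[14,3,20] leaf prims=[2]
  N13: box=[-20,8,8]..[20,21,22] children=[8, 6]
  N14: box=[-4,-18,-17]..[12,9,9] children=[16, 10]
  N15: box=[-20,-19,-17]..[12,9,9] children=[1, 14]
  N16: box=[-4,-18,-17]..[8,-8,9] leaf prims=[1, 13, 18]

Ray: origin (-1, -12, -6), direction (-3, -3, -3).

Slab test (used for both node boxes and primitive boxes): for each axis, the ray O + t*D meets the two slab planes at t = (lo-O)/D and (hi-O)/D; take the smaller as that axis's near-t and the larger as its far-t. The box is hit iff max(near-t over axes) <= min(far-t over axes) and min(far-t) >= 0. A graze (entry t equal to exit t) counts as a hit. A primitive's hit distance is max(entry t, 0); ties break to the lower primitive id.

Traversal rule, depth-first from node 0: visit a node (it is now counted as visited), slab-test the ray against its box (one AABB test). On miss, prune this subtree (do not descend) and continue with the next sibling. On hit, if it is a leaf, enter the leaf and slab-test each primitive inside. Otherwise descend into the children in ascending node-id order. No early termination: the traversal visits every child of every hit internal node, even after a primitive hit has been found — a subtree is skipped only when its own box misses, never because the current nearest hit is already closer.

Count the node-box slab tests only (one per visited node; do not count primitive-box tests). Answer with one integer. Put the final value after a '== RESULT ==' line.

Trace the traversal:
N0 x:[-7,19/3] y:[-11,7/3] z:[-28/3,11/3] -> hit [-7,7/3], descend [4, 15]
  N4 x:[-7,19/3] y:[-11,-1] z:[-28/3,-14/3] -> miss, prune
  N15 x:[-13/3,19/3] y:[-7,7/3] z:[-5,11/3] -> hit [-13/3,7/3], descend [1, 14]
    N1 x:[8/3,19/3] y:[-7,7/3] z:[-5,5/3] -> miss, prune
    N14 x:[-13/3,1] y:[-7,2] z:[-5,11/3] -> hit [-13/3,1], descend [10, 16]
      N10 x:[-13/3,0] y:[-7,-11/3] z:[7/3,3] -> miss, prune
      N16 x:[-3,1] y:[-4/3,2] z:[-5,11/3] -> hit [-4/3,1] leaf, test {P1(miss), P13@t=1, P18(miss)}

Summary -> nodes [0, 4, 15, 1, 14, 10, 16]; box-tests=7; leaf-entries=1; first=P13

== RESULT ==
7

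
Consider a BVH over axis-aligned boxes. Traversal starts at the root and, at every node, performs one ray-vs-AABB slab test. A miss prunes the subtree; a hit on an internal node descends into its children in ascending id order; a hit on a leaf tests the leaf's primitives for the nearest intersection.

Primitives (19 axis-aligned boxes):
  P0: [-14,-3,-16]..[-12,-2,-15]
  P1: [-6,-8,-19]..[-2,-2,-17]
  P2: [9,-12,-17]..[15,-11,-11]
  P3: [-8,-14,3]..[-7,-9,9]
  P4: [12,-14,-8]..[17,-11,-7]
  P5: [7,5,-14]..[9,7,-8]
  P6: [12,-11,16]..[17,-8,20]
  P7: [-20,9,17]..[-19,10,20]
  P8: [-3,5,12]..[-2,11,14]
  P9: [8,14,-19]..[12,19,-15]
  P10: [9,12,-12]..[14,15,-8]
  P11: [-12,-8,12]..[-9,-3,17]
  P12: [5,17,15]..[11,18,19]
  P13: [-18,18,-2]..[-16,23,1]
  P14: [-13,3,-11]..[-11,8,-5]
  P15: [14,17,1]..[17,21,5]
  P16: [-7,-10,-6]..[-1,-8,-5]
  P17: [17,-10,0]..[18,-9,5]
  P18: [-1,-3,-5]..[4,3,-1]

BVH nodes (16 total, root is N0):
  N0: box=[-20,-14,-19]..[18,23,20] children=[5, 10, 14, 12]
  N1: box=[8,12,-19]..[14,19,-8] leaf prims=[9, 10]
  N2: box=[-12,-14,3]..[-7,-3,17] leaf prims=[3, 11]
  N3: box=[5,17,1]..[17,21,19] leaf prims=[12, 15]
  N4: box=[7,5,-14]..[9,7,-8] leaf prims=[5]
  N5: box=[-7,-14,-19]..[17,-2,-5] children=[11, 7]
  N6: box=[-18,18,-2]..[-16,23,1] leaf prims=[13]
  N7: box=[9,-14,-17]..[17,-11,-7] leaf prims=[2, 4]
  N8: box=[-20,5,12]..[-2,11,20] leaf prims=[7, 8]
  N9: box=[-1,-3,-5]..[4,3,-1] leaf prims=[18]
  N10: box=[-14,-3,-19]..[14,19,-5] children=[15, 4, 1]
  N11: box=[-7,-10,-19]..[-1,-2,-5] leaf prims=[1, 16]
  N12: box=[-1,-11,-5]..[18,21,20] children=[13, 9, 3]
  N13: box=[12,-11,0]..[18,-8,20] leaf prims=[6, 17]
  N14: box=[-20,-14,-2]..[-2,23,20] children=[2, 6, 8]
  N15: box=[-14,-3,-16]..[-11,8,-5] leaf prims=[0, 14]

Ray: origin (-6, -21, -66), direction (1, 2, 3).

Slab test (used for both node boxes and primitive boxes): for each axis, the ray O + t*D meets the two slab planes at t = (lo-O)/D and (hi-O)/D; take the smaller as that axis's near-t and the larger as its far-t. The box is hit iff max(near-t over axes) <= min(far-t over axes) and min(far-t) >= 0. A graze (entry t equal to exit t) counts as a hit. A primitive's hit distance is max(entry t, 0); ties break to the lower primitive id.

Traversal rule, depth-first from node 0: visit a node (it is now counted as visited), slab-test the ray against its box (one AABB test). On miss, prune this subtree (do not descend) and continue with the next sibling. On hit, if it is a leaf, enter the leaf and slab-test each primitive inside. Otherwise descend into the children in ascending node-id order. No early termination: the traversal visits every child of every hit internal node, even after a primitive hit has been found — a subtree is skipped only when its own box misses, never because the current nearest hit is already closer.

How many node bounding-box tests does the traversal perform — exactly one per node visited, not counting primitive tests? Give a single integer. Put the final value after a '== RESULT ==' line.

Walk:
N0 x:[-14,24] y:[7/2,22] z:[47/3,86/3] -> hit [47/3,22], descend [5, 10, 12, 14]
  N5 x:[-1,23] y:[7/2,19/2] z:[47/3,61/3] -> miss, prune
  N10 x:[-8,20] y:[9,20] z:[47/3,61/3] -> hit [47/3,20], descend [1, 4, 15]
    N1 x:[14,20] y:[33/2,20] z:[47/3,58/3] -> hit [33/2,58/3] leaf, test {P9(miss), P10@t=18}
    N4 x:[13,15] y:[13,14] z:[52/3,58/3] -> miss, prune
    N15 x:[-8,-5] y:[9,29/2] z:[50/3,61/3] -> miss, prune
  N12 x:[5,24] y:[5,21] z:[61/3,86/3] -> hit [61/3,21], descend [3, 9, 13]
    N3 x:[11,23] y:[19,21] z:[67/3,85/3] -> miss, prune
    N9 x:[5,10] y:[9,12] z:[61/3,65/3] -> miss, prune
    N13 x:[18,24] y:[5,13/2] z:[22,86/3] -> miss, prune
  N14 x:[-14,4] y:[7/2,22] z:[64/3,86/3] -> miss, prune

Visited [0, 5, 10, 1, 4, 15, 12, 3, 9, 13, 14]. Tests: 11 box, 1 leaf. Nearest: P10.

== RESULT ==
11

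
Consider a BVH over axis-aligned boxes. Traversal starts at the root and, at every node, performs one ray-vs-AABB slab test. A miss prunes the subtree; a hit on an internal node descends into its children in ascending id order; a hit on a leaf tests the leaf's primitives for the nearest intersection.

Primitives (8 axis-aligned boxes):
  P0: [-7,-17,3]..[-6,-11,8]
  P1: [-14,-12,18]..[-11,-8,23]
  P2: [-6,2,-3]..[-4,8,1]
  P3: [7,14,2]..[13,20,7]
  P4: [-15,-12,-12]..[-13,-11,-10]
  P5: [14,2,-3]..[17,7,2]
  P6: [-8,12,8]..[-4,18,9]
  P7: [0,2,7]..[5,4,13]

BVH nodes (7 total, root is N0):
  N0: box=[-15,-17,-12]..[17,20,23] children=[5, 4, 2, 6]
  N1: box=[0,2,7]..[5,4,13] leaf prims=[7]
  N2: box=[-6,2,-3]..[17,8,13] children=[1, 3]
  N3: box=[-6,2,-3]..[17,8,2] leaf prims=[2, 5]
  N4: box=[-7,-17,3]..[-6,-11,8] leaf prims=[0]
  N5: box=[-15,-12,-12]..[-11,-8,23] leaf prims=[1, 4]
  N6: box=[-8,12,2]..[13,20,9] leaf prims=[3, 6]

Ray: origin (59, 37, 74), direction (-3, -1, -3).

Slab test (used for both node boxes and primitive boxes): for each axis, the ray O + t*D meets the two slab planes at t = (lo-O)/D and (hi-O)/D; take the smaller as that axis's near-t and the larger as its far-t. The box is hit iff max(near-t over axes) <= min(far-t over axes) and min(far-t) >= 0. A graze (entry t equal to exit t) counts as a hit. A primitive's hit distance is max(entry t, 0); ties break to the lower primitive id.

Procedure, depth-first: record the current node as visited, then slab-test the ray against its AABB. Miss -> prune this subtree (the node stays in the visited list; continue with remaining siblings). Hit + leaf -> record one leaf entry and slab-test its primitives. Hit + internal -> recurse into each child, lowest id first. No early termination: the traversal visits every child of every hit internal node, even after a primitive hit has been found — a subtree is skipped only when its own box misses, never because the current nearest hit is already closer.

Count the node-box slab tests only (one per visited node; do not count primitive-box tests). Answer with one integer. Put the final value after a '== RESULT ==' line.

Trace the traversal:
N0 x:[14,74/3] y:[17,54] z:[17,86/3] -> hit [17,74/3], descend [2, 4, 5, 6]
  N2 x:[14,65/3] y:[29,35] z:[61/3,77/3] -> miss, prune
  N4 x:[65/3,22] y:[48,54] z:[22,71/3] -> miss, prune
  N5 x:[70/3,74/3] y:[45,49] z:[17,86/3] -> miss, prune
  N6 x:[46/3,67/3] y:[17,25] z:[65/3,24] -> hit [65/3,67/3] leaf, test {P3(miss), P6@t=65/3}

Summary -> nodes [0, 2, 4, 5, 6]; box-tests=5; leaf-entries=1; first=P6

== RESULT ==
5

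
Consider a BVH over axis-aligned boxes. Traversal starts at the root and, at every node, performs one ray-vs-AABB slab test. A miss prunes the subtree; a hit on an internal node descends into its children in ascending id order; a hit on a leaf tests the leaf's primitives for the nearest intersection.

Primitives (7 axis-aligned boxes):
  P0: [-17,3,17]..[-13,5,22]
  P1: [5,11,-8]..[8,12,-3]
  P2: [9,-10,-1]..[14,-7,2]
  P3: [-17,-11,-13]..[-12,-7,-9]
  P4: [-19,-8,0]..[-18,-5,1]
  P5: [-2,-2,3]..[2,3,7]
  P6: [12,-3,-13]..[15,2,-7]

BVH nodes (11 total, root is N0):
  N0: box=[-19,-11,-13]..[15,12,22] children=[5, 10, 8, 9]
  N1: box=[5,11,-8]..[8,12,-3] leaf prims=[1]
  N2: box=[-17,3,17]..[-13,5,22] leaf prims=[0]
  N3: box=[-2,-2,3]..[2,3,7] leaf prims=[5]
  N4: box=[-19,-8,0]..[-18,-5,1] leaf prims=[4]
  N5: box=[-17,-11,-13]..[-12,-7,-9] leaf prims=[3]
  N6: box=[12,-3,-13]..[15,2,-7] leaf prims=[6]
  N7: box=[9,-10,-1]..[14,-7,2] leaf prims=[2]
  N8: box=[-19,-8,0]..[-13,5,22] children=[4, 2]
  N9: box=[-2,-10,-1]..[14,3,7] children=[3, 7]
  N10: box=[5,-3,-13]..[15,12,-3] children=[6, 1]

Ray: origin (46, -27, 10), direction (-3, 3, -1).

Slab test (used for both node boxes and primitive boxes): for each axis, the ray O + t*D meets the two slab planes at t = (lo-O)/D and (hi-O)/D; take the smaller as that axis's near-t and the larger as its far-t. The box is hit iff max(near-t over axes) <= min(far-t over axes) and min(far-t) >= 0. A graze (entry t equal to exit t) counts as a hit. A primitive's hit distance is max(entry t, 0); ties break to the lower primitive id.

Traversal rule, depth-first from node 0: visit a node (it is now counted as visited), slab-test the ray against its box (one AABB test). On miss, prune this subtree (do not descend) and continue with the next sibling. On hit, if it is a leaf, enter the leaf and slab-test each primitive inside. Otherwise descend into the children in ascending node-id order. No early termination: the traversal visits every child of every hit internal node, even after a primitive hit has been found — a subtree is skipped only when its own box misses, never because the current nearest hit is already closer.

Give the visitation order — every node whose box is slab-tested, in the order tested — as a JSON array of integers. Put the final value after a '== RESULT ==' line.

Walk:
N0 x:[31/3,65/3] y:[16/3,13] z:[-12,23] -> hit [31/3,13], descend [5, 8, 9, 10]
  N5 x:[58/3,21] y:[16/3,20/3] z:[19,23] -> miss, prune
  N8 x:[59/3,65/3] y:[19/3,32/3] z:[-12,10] -> miss, prune
  N9 x:[32/3,16] y:[17/3,10] z:[3,11] -> miss, prune
  N10 x:[31/3,41/3] y:[8,13] z:[13,23] -> hit [13,13], descend [1, 6]
    N1 x:[38/3,41/3] y:[38/3,13] z:[13,18] -> hit [13,13] leaf, test {P1@t=13}
    N6 x:[31/3,34/3] y:[8,29/3] z:[17,23] -> miss, prune

Summary -> nodes [0, 5, 8, 9, 10, 1, 6]; box-tests=7; leaf-entries=1; first=P1

== RESULT ==
[0, 5, 8, 9, 10, 1, 6]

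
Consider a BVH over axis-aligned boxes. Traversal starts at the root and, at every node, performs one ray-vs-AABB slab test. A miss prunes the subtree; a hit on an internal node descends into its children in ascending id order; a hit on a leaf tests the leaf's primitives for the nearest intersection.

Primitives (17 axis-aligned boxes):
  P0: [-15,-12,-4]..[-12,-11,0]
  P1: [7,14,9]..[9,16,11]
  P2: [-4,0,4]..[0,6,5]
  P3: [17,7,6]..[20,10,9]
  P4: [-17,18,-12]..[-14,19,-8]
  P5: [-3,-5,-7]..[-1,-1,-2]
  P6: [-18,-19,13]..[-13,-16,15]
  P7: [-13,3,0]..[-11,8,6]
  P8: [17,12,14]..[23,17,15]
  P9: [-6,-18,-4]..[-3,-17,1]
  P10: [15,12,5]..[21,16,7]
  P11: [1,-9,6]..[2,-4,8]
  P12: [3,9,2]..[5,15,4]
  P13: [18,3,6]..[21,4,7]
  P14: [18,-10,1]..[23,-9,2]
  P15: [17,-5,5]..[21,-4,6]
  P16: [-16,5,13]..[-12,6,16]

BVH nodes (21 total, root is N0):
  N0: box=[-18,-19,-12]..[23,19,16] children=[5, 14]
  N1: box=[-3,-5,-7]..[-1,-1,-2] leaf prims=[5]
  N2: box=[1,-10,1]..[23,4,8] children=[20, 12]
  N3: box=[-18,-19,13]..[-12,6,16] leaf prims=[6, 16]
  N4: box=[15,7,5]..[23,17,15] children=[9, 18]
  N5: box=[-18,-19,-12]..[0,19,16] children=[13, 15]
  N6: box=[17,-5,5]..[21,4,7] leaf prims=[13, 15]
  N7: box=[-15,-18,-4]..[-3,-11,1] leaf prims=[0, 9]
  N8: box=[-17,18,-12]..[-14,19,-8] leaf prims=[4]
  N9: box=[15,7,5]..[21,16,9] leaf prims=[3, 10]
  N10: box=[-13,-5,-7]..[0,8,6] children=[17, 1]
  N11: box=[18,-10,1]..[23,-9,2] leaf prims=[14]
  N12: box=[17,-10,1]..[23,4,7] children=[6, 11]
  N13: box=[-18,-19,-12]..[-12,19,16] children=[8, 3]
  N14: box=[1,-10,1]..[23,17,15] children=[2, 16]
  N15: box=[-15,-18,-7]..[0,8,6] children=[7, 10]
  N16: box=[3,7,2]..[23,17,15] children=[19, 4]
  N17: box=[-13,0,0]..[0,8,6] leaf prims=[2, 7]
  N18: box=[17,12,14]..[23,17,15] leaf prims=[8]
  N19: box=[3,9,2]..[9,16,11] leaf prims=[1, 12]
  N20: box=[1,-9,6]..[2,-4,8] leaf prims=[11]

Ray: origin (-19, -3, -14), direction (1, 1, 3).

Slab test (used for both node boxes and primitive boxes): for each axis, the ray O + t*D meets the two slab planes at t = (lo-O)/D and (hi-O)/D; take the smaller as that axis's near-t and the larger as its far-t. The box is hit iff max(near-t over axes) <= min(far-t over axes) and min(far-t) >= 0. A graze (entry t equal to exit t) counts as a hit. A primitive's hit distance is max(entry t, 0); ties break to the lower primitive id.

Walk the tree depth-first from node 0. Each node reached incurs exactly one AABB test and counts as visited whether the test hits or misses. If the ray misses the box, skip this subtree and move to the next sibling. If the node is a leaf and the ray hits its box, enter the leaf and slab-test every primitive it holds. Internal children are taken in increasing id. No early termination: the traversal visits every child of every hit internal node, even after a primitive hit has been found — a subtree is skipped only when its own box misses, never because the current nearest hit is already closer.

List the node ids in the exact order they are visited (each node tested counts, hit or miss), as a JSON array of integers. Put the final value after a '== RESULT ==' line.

Trace the traversal:
N0 x:[1,42] y:[-16,22] z:[2/3,10] -> hit [1,10], descend [5, 14]
  N5 x:[1,19] y:[-16,22] z:[2/3,10] -> hit [1,10], descend [13, 15]
    N13 x:[1,7] y:[-16,22] z:[2/3,10] -> hit [1,7], descend [3, 8]
      N3 x:[1,7] y:[-16,9] z:[9,10] -> miss, prune
      N8 x:[2,5] y:[21,22] z:[2/3,2] -> miss, prune
    N15 x:[4,19] y:[-15,11] z:[7/3,20/3] -> hit [4,20/3], descend [7, 10]
      N7 x:[4,16] y:[-15,-8] z:[10/3,5] -> miss, prune
      N10 x:[6,19] y:[-2,11] z:[7/3,20/3] -> hit [6,20/3], descend [1, 17]
        N1 x:[16,18] y:[-2,2] z:[7/3,4] -> miss, prune
        N17 x:[6,19] y:[3,11] z:[14/3,20/3] -> hit [6,20/3] leaf, test {P2(miss), P7@t=6}
  N14 x:[20,42] y:[-7,20] z:[5,29/3] -> miss, prune

Summary -> nodes [0, 5, 13, 3, 8, 15, 7, 10, 1, 17, 14]; box-tests=11; leaf-entries=1; first=P7

== RESULT ==
[0, 5, 13, 3, 8, 15, 7, 10, 1, 17, 14]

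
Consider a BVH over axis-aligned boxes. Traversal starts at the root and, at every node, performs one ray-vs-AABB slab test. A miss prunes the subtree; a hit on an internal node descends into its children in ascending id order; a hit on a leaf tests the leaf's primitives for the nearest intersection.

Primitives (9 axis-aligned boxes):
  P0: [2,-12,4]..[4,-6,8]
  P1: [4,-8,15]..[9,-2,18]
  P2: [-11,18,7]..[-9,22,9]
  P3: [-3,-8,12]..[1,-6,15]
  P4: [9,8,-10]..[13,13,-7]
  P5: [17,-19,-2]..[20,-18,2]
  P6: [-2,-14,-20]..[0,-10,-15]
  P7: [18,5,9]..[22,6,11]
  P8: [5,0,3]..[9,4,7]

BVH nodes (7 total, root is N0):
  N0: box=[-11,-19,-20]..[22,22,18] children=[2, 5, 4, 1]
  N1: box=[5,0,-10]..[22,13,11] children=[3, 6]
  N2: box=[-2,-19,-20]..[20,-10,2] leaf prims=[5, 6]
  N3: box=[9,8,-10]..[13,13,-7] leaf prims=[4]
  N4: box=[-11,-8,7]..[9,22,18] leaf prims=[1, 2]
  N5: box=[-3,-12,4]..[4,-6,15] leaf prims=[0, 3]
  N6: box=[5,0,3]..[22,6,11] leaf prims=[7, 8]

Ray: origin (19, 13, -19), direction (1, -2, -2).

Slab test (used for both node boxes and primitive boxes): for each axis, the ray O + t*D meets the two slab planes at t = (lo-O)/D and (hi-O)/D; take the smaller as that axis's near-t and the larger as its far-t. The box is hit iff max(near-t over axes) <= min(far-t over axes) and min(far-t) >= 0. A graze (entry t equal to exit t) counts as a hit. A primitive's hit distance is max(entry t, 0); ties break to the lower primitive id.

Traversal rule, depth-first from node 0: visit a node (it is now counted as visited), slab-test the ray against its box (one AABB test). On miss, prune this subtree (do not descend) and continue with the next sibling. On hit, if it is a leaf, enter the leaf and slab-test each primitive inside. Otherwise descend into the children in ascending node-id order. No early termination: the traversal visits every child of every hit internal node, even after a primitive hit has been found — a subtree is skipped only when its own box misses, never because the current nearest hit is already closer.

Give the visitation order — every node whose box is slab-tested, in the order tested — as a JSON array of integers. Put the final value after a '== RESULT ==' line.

Traverse from the root:
N0 x:[-30,3] y:[-9/2,16] z:[-37/2,1/2] -> hit [-9/2,1/2], descend [1, 2, 4, 5]
  N1 x:[-14,3] y:[0,13/2] z:[-15,-9/2] -> miss, prune
  N2 x:[-21,1] y:[23/2,16] z:[-21/2,1/2] -> miss, prune
  N4 x:[-30,-10] y:[-9/2,21/2] z:[-37/2,-13] -> miss, prune
  N5 x:[-22,-15] y:[19/2,25/2] z:[-17,-23/2] -> miss, prune

order=[0, 1, 2, 4, 5]  |boxes|=5  |leaves|=0  hit=miss

== RESULT ==
[0, 1, 2, 4, 5]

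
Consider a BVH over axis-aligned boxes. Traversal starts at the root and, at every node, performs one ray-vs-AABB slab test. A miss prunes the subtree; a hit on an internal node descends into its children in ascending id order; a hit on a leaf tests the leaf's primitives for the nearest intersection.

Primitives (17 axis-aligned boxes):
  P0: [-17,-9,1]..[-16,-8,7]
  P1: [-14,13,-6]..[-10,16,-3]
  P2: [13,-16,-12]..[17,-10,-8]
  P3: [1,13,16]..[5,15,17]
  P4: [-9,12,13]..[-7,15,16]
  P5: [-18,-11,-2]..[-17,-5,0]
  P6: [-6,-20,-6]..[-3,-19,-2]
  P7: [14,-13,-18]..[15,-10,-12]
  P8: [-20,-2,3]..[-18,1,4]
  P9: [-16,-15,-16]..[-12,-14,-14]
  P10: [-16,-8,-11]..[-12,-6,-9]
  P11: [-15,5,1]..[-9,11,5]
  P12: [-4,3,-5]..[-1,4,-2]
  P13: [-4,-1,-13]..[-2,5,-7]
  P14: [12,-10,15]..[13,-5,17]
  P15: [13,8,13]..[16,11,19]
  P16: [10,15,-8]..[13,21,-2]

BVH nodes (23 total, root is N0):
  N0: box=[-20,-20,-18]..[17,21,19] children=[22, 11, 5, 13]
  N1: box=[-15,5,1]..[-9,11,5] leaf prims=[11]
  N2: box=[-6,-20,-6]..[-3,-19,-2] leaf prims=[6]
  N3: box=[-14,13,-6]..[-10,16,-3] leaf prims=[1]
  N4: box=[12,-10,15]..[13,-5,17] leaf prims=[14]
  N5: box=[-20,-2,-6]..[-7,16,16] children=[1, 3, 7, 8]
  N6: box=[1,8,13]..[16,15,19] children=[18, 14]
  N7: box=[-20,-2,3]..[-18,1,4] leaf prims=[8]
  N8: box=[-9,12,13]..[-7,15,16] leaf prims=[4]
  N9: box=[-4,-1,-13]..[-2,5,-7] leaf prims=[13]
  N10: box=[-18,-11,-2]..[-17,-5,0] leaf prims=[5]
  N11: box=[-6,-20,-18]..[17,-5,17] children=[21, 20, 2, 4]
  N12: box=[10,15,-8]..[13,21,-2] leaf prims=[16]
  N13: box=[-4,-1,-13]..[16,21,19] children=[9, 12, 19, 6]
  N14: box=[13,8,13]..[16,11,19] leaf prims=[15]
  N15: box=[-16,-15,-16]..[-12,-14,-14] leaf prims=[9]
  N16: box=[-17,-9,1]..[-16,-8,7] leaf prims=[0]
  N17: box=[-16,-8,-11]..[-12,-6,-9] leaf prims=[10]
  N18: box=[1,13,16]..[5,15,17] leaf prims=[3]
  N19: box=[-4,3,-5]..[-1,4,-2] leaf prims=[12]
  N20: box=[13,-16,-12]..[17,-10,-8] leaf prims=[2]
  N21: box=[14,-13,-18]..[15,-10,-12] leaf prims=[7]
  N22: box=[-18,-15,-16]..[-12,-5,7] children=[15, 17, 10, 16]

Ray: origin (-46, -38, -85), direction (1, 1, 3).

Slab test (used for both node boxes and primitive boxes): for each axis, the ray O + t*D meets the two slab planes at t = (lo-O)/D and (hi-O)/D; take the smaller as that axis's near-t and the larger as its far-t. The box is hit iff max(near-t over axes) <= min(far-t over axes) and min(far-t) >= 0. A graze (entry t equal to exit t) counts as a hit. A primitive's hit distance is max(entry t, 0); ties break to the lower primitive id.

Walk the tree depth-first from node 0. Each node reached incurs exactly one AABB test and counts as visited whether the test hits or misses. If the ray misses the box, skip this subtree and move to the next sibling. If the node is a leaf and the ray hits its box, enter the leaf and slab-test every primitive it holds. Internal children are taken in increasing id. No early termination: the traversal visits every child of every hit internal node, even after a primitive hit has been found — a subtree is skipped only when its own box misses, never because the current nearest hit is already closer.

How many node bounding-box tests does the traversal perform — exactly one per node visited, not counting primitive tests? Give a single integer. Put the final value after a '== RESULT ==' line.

Walk:
N0 x:[26,63] y:[18,59] z:[67/3,104/3] -> hit [26,104/3], descend [5, 11, 13, 22]
  N5 x:[26,39] y:[36,54] z:[79/3,101/3] -> miss, prune
  N11 x:[40,63] y:[18,33] z:[67/3,34] -> miss, prune
  N13 x:[42,62] y:[37,59] z:[24,104/3] -> miss, prune
  N22 x:[28,34] y:[23,33] z:[23,92/3] -> hit [28,92/3], descend [10, 15, 16, 17]
    N10 x:[28,29] y:[27,33] z:[83/3,85/3] -> hit [28,85/3] leaf, test {P5@t=28}
    N15 x:[30,34] y:[23,24] z:[23,71/3] -> miss, prune
    N16 x:[29,30] y:[29,30] z:[86/3,92/3] -> hit [29,30] leaf, test {P0@t=29}
    N17 x:[30,34] y:[30,32] z:[74/3,76/3] -> miss, prune

9 AABB tests over nodes [0, 5, 11, 13, 22, 10, 15, 16, 17]; 2 leaves entered; closest P5.

== RESULT ==
9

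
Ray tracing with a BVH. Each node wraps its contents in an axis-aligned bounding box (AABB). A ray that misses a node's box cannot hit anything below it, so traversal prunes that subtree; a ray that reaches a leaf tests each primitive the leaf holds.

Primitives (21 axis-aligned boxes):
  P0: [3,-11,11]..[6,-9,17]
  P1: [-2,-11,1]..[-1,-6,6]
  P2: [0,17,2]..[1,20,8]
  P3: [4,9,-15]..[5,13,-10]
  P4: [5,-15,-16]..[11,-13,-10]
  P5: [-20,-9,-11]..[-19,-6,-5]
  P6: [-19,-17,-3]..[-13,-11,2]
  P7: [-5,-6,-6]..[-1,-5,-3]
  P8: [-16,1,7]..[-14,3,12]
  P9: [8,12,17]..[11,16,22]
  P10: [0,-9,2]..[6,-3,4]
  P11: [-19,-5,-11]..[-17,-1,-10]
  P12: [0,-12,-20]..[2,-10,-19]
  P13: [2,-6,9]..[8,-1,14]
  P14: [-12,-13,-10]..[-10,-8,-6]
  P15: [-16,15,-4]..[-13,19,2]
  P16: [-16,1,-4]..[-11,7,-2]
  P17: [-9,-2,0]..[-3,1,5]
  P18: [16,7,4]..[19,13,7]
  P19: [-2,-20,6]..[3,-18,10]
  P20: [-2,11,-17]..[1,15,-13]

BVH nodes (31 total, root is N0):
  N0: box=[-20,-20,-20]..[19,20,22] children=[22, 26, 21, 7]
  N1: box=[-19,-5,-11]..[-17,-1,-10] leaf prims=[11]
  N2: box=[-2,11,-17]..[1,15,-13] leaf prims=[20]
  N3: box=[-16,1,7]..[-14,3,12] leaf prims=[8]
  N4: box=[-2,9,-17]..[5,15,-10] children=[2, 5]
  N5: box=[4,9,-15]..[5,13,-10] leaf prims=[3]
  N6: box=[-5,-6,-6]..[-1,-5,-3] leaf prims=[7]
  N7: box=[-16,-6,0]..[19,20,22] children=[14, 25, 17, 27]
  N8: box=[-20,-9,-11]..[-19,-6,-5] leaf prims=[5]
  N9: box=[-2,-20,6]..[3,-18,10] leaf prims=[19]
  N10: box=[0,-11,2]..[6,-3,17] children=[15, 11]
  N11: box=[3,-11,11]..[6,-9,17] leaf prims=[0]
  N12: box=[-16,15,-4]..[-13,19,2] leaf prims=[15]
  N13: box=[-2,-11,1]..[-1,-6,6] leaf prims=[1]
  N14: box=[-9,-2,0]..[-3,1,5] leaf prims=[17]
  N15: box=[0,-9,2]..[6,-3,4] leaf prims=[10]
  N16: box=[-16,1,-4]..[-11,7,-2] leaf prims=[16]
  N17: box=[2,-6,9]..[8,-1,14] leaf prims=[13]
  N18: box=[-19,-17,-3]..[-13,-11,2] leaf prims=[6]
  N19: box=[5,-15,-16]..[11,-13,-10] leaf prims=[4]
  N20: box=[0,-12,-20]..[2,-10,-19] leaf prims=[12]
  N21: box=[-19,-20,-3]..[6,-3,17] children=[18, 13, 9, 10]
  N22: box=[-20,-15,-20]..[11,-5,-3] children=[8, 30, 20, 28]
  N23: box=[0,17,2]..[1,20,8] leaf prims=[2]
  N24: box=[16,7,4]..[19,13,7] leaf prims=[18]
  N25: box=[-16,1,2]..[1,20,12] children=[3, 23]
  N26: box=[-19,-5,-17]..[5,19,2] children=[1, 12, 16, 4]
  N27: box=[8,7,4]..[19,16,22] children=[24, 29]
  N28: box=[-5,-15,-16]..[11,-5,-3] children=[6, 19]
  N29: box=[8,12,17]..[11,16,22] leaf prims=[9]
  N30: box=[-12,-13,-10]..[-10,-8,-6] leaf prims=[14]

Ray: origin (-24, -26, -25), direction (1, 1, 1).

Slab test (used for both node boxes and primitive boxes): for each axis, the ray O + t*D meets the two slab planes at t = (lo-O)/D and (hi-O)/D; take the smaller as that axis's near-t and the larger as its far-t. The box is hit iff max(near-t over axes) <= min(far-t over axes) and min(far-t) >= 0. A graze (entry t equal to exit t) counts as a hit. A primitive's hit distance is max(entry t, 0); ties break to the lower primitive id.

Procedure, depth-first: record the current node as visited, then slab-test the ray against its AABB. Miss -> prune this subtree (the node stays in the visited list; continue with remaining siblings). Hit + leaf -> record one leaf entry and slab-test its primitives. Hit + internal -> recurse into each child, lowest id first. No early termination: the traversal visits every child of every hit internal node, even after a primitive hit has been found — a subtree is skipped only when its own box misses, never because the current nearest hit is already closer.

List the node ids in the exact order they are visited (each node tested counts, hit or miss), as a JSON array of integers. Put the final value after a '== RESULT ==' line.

Traverse from the root:
N0 x:[4,43] y:[6,46] z:[5,47] -> hit [6,43], descend [7, 21, 22, 26]
  N7 x:[8,43] y:[20,46] z:[25,47] -> hit [25,43], descend [14, 17, 25, 27]
    N14 x:[15,21] y:[24,27] z:[25,30] -> miss, prune
    N17 x:[26,32] y:[20,25] z:[34,39] -> miss, prune
    N25 x:[8,25] y:[27,46] z:[27,37] -> miss, prune
    N27 x:[32,43] y:[33,42] z:[29,47] -> hit [33,42], descend [24, 29]
      N24 x:[40,43] y:[33,39] z:[29,32] -> miss, prune
      N29 x:[32,35] y:[38,42] z:[42,47] -> miss, prune
  N21 x:[5,30] y:[6,23] z:[22,42] -> hit [22,23], descend [9, 10, 13, 18]
    N9 x:[22,27] y:[6,8] z:[31,35] -> miss, prune
    N10 x:[24,30] y:[15,23] z:[27,42] -> miss, prune
    N13 x:[22,23] y:[15,20] z:[26,31] -> miss, prune
    N18 x:[5,11] y:[9,15] z:[22,27] -> miss, prune
  N22 x:[4,35] y:[11,21] z:[5,22] -> hit [11,21], descend [8, 20, 28, 30]
    N8 x:[4,5] y:[17,20] z:[14,20] -> miss, prune
    N20 x:[24,26] y:[14,16] z:[5,6] -> miss, prune
    N28 x:[19,35] y:[11,21] z:[9,22] -> hit [19,21], descend [6, 19]
      N6 x:[19,23] y:[20,21] z:[19,22] -> hit [20,21] leaf, test {P7@t=20}
      N19 x:[29,35] y:[11,13] z:[9,15] -> miss, prune
    N30 x:[12,14] y:[13,18] z:[15,19] -> miss, prune
  N26 x:[5,29] y:[21,45] z:[8,27] -> hit [21,27], descend [1, 4, 12, 16]
    N1 x:[5,7] y:[21,25] z:[14,15] -> miss, prune
    N4 x:[22,29] y:[35,41] z:[8,15] -> miss, prune
    N12 x:[8,11] y:[41,45] z:[21,27] -> miss, prune
    N16 x:[8,13] y:[27,33] z:[21,23] -> miss, prune

Visited [0, 7, 14, 17, 25, 27, 24, 29, 21, 9, 10, 13, 18, 22, 8, 20, 28, 6, 19, 30, 26, 1, 4, 12, 16]. Tests: 25 box, 1 leaf. Nearest: P7.

== RESULT ==
[0, 7, 14, 17, 25, 27, 24, 29, 21, 9, 10, 13, 18, 22, 8, 20, 28, 6, 19, 30, 26, 1, 4, 12, 16]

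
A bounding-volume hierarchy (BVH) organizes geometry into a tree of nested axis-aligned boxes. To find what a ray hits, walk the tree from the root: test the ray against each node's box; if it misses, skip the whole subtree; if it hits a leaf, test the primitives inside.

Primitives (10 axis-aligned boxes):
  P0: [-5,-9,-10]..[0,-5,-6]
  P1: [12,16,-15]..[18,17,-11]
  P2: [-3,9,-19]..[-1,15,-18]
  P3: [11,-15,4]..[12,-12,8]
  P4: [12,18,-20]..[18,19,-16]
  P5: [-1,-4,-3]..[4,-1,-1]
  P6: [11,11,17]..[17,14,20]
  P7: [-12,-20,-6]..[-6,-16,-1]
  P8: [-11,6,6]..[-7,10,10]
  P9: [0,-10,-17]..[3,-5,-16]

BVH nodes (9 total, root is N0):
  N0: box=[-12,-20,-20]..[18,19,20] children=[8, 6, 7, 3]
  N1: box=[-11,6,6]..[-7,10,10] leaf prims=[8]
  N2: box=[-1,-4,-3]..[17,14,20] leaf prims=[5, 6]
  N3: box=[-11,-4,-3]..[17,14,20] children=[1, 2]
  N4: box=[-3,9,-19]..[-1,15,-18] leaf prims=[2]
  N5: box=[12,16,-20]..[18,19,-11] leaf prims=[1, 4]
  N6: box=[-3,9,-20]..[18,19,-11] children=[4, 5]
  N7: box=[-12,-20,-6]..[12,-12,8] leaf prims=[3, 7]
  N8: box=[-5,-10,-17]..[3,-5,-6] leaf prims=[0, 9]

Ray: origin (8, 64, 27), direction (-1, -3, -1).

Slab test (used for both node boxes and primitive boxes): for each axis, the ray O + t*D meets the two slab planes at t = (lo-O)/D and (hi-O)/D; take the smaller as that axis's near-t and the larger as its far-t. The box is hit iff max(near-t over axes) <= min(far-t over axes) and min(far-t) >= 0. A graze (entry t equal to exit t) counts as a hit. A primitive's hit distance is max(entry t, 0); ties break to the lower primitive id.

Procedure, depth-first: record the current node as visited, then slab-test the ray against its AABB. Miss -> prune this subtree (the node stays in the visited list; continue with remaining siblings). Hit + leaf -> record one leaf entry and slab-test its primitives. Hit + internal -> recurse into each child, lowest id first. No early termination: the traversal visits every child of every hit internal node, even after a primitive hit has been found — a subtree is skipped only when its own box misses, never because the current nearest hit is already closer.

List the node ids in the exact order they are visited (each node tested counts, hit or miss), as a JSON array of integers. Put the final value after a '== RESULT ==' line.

Walk:
N0 x:[-10,20] y:[15,28] z:[7,47] -> hit [15,20], descend [3, 6, 7, 8]
  N3 x:[-9,19] y:[50/3,68/3] z:[7,30] -> hit [50/3,19], descend [1, 2]
    N1 x:[15,19] y:[18,58/3] z:[17,21] -> hit [18,19] leaf, test {P8@t=18}
    N2 x:[-9,9] y:[50/3,68/3] z:[7,30] -> miss, prune
  N6 x:[-10,11] y:[15,55/3] z:[38,47] -> miss, prune
  N7 x:[-4,20] y:[76/3,28] z:[19,33] -> miss, prune
  N8 x:[5,13] y:[23,74/3] z:[33,44] -> miss, prune

Visited [0, 3, 1, 2, 6, 7, 8]. Tests: 7 box, 1 leaf. Nearest: P8.

== RESULT ==
[0, 3, 1, 2, 6, 7, 8]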